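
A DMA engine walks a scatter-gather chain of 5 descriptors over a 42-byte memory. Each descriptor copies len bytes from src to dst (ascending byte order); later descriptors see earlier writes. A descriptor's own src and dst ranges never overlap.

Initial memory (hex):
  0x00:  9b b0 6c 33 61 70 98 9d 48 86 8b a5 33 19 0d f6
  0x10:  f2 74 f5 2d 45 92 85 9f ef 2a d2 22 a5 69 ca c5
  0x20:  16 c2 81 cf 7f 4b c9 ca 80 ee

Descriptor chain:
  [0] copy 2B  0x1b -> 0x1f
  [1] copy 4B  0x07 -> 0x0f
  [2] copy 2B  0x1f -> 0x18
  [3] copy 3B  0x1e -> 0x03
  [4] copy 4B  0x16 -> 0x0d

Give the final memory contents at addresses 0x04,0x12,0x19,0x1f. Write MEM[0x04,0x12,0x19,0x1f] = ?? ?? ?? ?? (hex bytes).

[0] 0x1b->0x1f len=2 : 22 a5
[1] 0x07->0x0f len=4 : 9d 48 86 8b
[2] 0x1f->0x18 len=2 : 22 a5
[3] 0x1e->0x03 len=3 : ca 22 a5
[4] 0x16->0x0d len=4 : 85 9f 22 a5
query mem[0x04]=0x22, mem[0x12]=0x8b, mem[0x19]=0xa5, mem[0x1f]=0x22

MEM[0x04,0x12,0x19,0x1f] = 22 8b a5 22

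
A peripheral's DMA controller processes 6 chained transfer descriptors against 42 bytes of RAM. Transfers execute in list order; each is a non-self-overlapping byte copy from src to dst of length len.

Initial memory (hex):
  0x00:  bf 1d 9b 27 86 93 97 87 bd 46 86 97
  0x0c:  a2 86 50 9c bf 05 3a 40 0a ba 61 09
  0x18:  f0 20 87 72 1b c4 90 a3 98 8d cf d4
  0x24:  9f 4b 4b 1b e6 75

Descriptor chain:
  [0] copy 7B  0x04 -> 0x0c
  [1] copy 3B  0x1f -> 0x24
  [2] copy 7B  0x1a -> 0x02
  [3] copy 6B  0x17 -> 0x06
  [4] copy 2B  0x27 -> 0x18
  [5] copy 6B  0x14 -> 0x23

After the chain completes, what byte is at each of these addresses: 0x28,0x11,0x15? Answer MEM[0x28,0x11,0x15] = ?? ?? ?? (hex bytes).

#0 dst[0x0c+7] := {0x86,0x93,0x97,0x87,0xbd,0x46,0x86}
#1 dst[0x24+3] := {0xa3,0x98,0x8d}
#2 dst[0x02+7] := {0x87,0x72,0x1b,0xc4,0x90,0xa3,0x98}
#3 dst[0x06+6] := {0x09,0xf0,0x20,0x87,0x72,0x1b}
#4 dst[0x18+2] := {0x1b,0xe6}
#5 dst[0x23+6] := {0x0a,0xba,0x61,0x09,0x1b,0xe6}
query mem[0x28]=0xe6, mem[0x11]=0x46, mem[0x15]=0xba

MEM[0x28,0x11,0x15] = e6 46 ba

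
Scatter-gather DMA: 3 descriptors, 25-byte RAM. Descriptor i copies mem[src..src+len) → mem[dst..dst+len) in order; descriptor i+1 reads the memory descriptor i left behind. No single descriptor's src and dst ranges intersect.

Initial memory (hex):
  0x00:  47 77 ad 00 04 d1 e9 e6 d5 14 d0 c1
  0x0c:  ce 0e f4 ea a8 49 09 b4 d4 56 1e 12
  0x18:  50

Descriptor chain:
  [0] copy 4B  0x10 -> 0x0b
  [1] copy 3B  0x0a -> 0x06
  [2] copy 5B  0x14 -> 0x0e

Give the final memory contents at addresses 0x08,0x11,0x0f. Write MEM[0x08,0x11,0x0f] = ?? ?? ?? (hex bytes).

  after D0: wrote 4B at 0x0b = a84909b4
  after D1: wrote 3B at 0x06 = d0a849
  after D2: wrote 5B at 0x0e = d4561e1250
query mem[0x08]=0x49, mem[0x11]=0x12, mem[0x0f]=0x56

MEM[0x08,0x11,0x0f] = 49 12 56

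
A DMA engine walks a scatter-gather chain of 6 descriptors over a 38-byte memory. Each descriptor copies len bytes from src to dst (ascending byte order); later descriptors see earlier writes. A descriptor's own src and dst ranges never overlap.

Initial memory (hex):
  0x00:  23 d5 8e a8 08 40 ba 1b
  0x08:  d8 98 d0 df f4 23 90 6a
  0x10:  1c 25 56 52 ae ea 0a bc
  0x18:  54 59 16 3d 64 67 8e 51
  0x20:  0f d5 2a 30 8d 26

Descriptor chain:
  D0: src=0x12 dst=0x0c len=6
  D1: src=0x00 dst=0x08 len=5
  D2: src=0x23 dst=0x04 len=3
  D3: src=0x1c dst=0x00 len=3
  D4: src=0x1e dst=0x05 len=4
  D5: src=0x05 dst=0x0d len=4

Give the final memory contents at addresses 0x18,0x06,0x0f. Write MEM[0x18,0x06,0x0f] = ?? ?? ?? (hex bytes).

#0 dst[0x0c+6] := {0x56,0x52,0xae,0xea,0x0a,0xbc}
#1 dst[0x08+5] := {0x23,0xd5,0x8e,0xa8,0x08}
#2 dst[0x04+3] := {0x30,0x8d,0x26}
#3 dst[0x00+3] := {0x64,0x67,0x8e}
#4 dst[0x05+4] := {0x8e,0x51,0x0f,0xd5}
#5 dst[0x0d+4] := {0x8e,0x51,0x0f,0xd5}
query mem[0x18]=0x54, mem[0x06]=0x51, mem[0x0f]=0x0f

MEM[0x18,0x06,0x0f] = 54 51 0f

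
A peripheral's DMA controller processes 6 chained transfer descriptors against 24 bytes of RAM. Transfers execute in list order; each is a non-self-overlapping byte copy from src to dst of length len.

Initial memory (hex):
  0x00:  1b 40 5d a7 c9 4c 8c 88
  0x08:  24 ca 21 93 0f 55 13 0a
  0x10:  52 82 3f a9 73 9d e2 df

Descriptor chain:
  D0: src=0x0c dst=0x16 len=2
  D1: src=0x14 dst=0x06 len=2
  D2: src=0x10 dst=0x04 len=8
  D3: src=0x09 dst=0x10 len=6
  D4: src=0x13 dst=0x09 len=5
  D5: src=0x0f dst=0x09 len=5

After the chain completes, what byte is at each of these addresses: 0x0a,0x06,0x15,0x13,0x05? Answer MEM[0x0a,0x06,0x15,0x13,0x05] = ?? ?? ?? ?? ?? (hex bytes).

#0 dst[0x16+2] := {0x0f,0x55}
#1 dst[0x06+2] := {0x73,0x9d}
#2 dst[0x04+8] := {0x52,0x82,0x3f,0xa9,0x73,0x9d,0x0f,0x55}
#3 dst[0x10+6] := {0x9d,0x0f,0x55,0x0f,0x55,0x13}
#4 dst[0x09+5] := {0x0f,0x55,0x13,0x0f,0x55}
#5 dst[0x09+5] := {0x0a,0x9d,0x0f,0x55,0x0f}
query mem[0x0a]=0x9d, mem[0x06]=0x3f, mem[0x15]=0x13, mem[0x13]=0x0f, mem[0x05]=0x82

MEM[0x0a,0x06,0x15,0x13,0x05] = 9d 3f 13 0f 82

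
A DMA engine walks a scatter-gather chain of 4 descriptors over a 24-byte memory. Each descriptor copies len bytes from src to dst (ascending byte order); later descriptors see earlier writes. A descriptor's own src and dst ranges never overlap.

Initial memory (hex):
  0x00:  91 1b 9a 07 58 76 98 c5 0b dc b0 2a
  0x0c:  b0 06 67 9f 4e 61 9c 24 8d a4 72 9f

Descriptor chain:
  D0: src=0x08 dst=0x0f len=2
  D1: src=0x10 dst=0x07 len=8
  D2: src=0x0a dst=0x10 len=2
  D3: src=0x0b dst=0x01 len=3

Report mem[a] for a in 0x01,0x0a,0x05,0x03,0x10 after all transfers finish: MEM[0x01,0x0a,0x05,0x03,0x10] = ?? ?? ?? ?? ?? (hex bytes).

MEM[0x01,0x0a,0x05,0x03,0x10] = 8d 24 76 72 24

  after D0: wrote 2B at 0x0f = 0bdc
  after D1: wrote 8B at 0x07 = dc619c248da4729f
  after D2: wrote 2B at 0x10 = 248d
  after D3: wrote 3B at 0x01 = 8da472
query mem[0x01]=0x8d, mem[0x0a]=0x24, mem[0x05]=0x76, mem[0x03]=0x72, mem[0x10]=0x24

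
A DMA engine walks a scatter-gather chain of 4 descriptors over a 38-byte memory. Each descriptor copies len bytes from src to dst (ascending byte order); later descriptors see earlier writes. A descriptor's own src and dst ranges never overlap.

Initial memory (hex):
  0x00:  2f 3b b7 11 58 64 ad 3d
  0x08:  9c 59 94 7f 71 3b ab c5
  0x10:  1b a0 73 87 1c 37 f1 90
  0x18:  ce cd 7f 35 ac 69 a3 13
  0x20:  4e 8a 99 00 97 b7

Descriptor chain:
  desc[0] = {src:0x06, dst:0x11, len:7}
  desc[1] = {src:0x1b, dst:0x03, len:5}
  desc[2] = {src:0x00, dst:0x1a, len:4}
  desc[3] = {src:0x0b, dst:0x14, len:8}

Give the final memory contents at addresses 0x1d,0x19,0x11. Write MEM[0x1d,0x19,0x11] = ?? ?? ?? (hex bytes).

MEM[0x1d,0x19,0x11] = 35 1b ad

D0: mem[0x11..0x17] <- [ad 3d 9c 59 94 7f 71]
D1: mem[0x03..0x07] <- [35 ac 69 a3 13]
D2: mem[0x1a..0x1d] <- [2f 3b b7 35]
D3: mem[0x14..0x1b] <- [7f 71 3b ab c5 1b ad 3d]
query mem[0x1d]=0x35, mem[0x19]=0x1b, mem[0x11]=0xad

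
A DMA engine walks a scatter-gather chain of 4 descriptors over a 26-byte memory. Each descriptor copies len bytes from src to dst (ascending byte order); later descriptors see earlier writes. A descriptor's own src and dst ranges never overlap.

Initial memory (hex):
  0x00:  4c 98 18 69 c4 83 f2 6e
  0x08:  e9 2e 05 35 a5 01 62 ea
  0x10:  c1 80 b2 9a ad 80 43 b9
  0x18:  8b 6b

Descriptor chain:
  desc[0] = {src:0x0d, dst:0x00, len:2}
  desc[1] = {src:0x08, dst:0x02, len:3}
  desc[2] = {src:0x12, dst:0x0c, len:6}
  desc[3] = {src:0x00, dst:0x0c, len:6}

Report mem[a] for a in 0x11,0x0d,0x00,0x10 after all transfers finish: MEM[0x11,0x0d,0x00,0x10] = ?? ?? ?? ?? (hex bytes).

MEM[0x11,0x0d,0x00,0x10] = 83 62 01 05

  after D0: wrote 2B at 0x00 = 0162
  after D1: wrote 3B at 0x02 = e92e05
  after D2: wrote 6B at 0x0c = b29aad8043b9
  after D3: wrote 6B at 0x0c = 0162e92e0583
query mem[0x11]=0x83, mem[0x0d]=0x62, mem[0x00]=0x01, mem[0x10]=0x05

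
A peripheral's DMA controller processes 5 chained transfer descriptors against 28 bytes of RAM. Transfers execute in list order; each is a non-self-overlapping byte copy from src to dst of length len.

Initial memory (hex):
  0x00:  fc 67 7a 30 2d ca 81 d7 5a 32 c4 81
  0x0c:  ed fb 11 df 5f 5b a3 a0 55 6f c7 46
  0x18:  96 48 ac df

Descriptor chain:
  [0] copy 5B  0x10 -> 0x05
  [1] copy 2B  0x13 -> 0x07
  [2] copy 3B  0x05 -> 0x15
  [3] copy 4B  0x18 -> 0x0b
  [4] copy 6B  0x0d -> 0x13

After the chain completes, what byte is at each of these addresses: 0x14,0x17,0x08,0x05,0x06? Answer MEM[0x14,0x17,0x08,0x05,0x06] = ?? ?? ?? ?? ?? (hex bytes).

MEM[0x14,0x17,0x08,0x05,0x06] = df 5b 55 5f 5b

  after D0: wrote 5B at 0x05 = 5f5ba3a055
  after D1: wrote 2B at 0x07 = a055
  after D2: wrote 3B at 0x15 = 5f5ba0
  after D3: wrote 4B at 0x0b = 9648acdf
  after D4: wrote 6B at 0x13 = acdfdf5f5ba3
query mem[0x14]=0xdf, mem[0x17]=0x5b, mem[0x08]=0x55, mem[0x05]=0x5f, mem[0x06]=0x5b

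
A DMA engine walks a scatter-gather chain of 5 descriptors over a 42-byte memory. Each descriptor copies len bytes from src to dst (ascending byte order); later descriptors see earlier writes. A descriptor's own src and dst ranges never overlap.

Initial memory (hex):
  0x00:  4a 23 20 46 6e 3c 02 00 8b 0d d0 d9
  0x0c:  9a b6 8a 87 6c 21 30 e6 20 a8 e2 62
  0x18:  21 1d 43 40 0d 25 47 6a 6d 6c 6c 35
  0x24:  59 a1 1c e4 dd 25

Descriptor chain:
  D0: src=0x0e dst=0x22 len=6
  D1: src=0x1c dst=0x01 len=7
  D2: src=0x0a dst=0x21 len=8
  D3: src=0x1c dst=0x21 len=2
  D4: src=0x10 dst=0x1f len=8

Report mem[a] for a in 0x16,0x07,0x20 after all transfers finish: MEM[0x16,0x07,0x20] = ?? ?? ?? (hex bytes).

[0] 0x0e->0x22 len=6 : 8a 87 6c 21 30 e6
[1] 0x1c->0x01 len=7 : 0d 25 47 6a 6d 6c 8a
[2] 0x0a->0x21 len=8 : d0 d9 9a b6 8a 87 6c 21
[3] 0x1c->0x21 len=2 : 0d 25
[4] 0x10->0x1f len=8 : 6c 21 30 e6 20 a8 e2 62
query mem[0x16]=0xe2, mem[0x07]=0x8a, mem[0x20]=0x21

MEM[0x16,0x07,0x20] = e2 8a 21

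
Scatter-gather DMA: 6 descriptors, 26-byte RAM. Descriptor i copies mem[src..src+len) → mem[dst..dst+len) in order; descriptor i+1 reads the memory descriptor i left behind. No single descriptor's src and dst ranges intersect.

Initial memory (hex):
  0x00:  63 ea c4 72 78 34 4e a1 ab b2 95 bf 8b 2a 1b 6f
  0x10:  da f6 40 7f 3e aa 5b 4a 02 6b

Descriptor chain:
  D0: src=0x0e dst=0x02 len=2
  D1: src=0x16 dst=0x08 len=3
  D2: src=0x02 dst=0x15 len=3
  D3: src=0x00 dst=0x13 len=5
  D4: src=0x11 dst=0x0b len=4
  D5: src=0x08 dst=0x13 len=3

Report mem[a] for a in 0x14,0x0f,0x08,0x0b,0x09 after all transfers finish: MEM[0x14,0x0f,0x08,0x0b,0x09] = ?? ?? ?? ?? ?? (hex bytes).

D0: mem[0x02..0x03] <- [1b 6f]
D1: mem[0x08..0x0a] <- [5b 4a 02]
D2: mem[0x15..0x17] <- [1b 6f 78]
D3: mem[0x13..0x17] <- [63 ea 1b 6f 78]
D4: mem[0x0b..0x0e] <- [f6 40 63 ea]
D5: mem[0x13..0x15] <- [5b 4a 02]
query mem[0x14]=0x4a, mem[0x0f]=0x6f, mem[0x08]=0x5b, mem[0x0b]=0xf6, mem[0x09]=0x4a

MEM[0x14,0x0f,0x08,0x0b,0x09] = 4a 6f 5b f6 4a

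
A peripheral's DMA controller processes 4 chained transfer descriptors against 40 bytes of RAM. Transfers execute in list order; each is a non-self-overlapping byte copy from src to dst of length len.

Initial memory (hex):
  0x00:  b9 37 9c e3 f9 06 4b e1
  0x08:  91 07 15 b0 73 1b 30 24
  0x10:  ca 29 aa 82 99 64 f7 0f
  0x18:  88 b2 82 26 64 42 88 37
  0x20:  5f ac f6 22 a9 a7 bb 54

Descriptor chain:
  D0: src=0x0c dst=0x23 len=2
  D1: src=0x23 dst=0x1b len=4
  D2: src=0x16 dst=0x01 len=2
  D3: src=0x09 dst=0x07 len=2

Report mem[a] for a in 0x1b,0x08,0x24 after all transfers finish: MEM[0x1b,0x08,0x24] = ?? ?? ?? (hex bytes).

  after D0: wrote 2B at 0x23 = 731b
  after D1: wrote 4B at 0x1b = 731ba7bb
  after D2: wrote 2B at 0x01 = f70f
  after D3: wrote 2B at 0x07 = 0715
query mem[0x1b]=0x73, mem[0x08]=0x15, mem[0x24]=0x1b

MEM[0x1b,0x08,0x24] = 73 15 1b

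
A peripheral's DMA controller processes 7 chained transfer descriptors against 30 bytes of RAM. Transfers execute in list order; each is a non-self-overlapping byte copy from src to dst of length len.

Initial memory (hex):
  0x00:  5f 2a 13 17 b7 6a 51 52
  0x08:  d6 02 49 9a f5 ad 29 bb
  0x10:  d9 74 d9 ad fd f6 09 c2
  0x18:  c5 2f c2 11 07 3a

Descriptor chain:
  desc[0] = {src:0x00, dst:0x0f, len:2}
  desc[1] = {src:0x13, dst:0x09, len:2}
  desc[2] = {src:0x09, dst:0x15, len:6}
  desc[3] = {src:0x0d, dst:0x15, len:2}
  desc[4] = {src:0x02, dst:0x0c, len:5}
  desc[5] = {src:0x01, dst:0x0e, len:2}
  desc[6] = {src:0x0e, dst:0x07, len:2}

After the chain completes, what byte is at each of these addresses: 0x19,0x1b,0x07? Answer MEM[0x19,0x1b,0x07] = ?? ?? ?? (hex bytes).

MEM[0x19,0x1b,0x07] = ad 11 2a

  after D0: wrote 2B at 0x0f = 5f2a
  after D1: wrote 2B at 0x09 = adfd
  after D2: wrote 6B at 0x15 = adfd9af5ad29
  after D3: wrote 2B at 0x15 = ad29
  after D4: wrote 5B at 0x0c = 1317b76a51
  after D5: wrote 2B at 0x0e = 2a13
  after D6: wrote 2B at 0x07 = 2a13
query mem[0x19]=0xad, mem[0x1b]=0x11, mem[0x07]=0x2a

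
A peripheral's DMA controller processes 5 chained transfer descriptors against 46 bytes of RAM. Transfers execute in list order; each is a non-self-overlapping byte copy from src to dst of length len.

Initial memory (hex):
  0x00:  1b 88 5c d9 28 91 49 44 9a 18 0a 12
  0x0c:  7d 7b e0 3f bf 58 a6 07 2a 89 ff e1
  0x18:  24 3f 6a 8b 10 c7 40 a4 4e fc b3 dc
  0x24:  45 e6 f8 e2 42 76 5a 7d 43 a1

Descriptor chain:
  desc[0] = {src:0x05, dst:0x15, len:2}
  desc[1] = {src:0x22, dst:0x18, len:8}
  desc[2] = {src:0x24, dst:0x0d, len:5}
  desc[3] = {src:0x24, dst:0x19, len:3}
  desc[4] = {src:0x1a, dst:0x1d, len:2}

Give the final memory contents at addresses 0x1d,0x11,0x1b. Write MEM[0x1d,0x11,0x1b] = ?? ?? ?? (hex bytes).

#0 dst[0x15+2] := {0x91,0x49}
#1 dst[0x18+8] := {0xb3,0xdc,0x45,0xe6,0xf8,0xe2,0x42,0x76}
#2 dst[0x0d+5] := {0x45,0xe6,0xf8,0xe2,0x42}
#3 dst[0x19+3] := {0x45,0xe6,0xf8}
#4 dst[0x1d+2] := {0xe6,0xf8}
query mem[0x1d]=0xe6, mem[0x11]=0x42, mem[0x1b]=0xf8

MEM[0x1d,0x11,0x1b] = e6 42 f8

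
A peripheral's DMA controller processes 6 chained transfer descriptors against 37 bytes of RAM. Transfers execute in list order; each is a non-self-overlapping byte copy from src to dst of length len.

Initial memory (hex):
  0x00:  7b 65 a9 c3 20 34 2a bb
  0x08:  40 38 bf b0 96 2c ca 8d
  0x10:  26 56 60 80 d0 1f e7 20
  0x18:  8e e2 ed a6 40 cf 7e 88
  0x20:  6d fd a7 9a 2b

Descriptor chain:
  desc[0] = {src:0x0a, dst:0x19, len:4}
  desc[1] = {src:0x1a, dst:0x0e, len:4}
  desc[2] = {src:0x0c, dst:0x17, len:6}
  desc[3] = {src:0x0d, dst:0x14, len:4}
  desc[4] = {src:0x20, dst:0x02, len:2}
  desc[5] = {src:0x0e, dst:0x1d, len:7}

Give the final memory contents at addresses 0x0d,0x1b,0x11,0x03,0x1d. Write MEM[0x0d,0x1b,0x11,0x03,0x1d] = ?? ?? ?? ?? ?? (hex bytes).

[0] 0x0a->0x19 len=4 : bf b0 96 2c
[1] 0x1a->0x0e len=4 : b0 96 2c cf
[2] 0x0c->0x17 len=6 : 96 2c b0 96 2c cf
[3] 0x0d->0x14 len=4 : 2c b0 96 2c
[4] 0x20->0x02 len=2 : 6d fd
[5] 0x0e->0x1d len=7 : b0 96 2c cf 60 80 2c
query mem[0x0d]=0x2c, mem[0x1b]=0x2c, mem[0x11]=0xcf, mem[0x03]=0xfd, mem[0x1d]=0xb0

MEM[0x0d,0x1b,0x11,0x03,0x1d] = 2c 2c cf fd b0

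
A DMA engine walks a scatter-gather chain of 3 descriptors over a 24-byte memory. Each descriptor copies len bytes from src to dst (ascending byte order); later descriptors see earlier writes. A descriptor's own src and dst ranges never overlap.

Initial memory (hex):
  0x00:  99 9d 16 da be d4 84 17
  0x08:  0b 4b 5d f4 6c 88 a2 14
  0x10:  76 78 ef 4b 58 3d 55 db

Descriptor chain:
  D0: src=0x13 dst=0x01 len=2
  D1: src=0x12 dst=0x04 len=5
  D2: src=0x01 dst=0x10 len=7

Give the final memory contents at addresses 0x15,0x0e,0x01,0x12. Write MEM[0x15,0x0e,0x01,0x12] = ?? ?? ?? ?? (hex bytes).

#0 dst[0x01+2] := {0x4b,0x58}
#1 dst[0x04+5] := {0xef,0x4b,0x58,0x3d,0x55}
#2 dst[0x10+7] := {0x4b,0x58,0xda,0xef,0x4b,0x58,0x3d}
query mem[0x15]=0x58, mem[0x0e]=0xa2, mem[0x01]=0x4b, mem[0x12]=0xda

MEM[0x15,0x0e,0x01,0x12] = 58 a2 4b da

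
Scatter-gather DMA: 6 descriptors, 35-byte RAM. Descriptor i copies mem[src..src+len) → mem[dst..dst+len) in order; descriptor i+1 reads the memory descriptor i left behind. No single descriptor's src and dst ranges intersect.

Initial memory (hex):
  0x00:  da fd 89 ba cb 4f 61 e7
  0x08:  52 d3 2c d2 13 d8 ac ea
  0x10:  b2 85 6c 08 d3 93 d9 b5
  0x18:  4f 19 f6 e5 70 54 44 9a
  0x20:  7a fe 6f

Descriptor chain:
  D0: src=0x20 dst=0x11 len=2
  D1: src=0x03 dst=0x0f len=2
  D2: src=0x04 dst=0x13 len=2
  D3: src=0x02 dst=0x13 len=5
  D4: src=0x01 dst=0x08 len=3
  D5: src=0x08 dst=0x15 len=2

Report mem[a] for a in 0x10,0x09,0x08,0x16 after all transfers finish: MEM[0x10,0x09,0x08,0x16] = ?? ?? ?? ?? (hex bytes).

#0 dst[0x11+2] := {0x7a,0xfe}
#1 dst[0x0f+2] := {0xba,0xcb}
#2 dst[0x13+2] := {0xcb,0x4f}
#3 dst[0x13+5] := {0x89,0xba,0xcb,0x4f,0x61}
#4 dst[0x08+3] := {0xfd,0x89,0xba}
#5 dst[0x15+2] := {0xfd,0x89}
query mem[0x10]=0xcb, mem[0x09]=0x89, mem[0x08]=0xfd, mem[0x16]=0x89

MEM[0x10,0x09,0x08,0x16] = cb 89 fd 89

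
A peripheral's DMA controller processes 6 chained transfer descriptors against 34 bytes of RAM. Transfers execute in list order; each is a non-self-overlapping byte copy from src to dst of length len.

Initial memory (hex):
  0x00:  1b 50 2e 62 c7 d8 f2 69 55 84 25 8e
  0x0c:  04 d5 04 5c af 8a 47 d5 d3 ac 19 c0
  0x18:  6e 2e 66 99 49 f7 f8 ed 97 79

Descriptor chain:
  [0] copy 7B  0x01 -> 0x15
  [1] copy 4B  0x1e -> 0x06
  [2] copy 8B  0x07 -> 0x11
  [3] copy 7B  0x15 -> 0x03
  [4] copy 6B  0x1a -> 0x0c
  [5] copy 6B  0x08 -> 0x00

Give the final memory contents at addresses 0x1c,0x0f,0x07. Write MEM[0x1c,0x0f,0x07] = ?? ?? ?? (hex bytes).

MEM[0x1c,0x0f,0x07] = 49 f7 d8

  after D0: wrote 7B at 0x15 = 502e62c7d8f269
  after D1: wrote 4B at 0x06 = f8ed9779
  after D2: wrote 8B at 0x11 = ed9779258e04d504
  after D3: wrote 7B at 0x03 = 8e04d504d8f269
  after D4: wrote 6B at 0x0c = f26949f7f8ed
  after D5: wrote 6B at 0x00 = f269258ef269
query mem[0x1c]=0x49, mem[0x0f]=0xf7, mem[0x07]=0xd8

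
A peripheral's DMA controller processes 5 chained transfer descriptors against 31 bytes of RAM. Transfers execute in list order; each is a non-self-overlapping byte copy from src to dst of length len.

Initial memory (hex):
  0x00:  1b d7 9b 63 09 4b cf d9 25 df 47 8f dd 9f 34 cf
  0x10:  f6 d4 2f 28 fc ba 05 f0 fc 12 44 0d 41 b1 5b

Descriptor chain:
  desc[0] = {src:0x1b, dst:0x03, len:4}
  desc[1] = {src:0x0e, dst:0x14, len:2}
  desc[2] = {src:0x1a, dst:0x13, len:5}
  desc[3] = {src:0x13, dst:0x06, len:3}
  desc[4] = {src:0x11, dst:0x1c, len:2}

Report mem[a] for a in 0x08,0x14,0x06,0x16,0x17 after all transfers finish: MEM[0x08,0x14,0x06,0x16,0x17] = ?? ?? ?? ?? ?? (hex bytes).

#0 dst[0x03+4] := {0x0d,0x41,0xb1,0x5b}
#1 dst[0x14+2] := {0x34,0xcf}
#2 dst[0x13+5] := {0x44,0x0d,0x41,0xb1,0x5b}
#3 dst[0x06+3] := {0x44,0x0d,0x41}
#4 dst[0x1c+2] := {0xd4,0x2f}
query mem[0x08]=0x41, mem[0x14]=0x0d, mem[0x06]=0x44, mem[0x16]=0xb1, mem[0x17]=0x5b

MEM[0x08,0x14,0x06,0x16,0x17] = 41 0d 44 b1 5b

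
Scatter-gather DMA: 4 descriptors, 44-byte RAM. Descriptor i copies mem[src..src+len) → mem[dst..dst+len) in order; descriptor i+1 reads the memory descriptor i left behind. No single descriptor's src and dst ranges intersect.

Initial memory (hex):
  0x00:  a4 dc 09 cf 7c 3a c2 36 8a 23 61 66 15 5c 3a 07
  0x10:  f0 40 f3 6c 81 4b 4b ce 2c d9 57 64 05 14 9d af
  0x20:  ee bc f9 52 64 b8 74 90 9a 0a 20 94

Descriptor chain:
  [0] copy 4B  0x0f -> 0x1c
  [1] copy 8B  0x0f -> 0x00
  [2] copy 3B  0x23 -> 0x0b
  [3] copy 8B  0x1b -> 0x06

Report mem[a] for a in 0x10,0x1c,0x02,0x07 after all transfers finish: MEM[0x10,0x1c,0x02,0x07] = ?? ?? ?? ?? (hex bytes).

  after D0: wrote 4B at 0x1c = 07f040f3
  after D1: wrote 8B at 0x00 = 07f040f36c814b4b
  after D2: wrote 3B at 0x0b = 5264b8
  after D3: wrote 8B at 0x06 = 6407f040f3eebcf9
query mem[0x10]=0xf0, mem[0x1c]=0x07, mem[0x02]=0x40, mem[0x07]=0x07

MEM[0x10,0x1c,0x02,0x07] = f0 07 40 07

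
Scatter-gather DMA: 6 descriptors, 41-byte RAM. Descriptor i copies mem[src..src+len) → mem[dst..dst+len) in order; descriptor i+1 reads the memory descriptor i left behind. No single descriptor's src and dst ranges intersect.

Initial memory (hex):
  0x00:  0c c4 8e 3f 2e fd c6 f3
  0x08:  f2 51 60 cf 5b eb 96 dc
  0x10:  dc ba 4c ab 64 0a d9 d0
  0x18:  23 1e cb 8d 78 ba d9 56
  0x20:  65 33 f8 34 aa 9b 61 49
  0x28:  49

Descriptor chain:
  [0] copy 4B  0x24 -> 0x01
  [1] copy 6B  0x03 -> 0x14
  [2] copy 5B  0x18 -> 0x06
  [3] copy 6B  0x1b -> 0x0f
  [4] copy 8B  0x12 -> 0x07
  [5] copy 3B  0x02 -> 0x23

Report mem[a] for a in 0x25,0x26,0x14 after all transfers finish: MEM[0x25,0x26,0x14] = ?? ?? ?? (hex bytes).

[0] 0x24->0x01 len=4 : aa 9b 61 49
[1] 0x03->0x14 len=6 : 61 49 fd c6 f3 f2
[2] 0x18->0x06 len=5 : f3 f2 cb 8d 78
[3] 0x1b->0x0f len=6 : 8d 78 ba d9 56 65
[4] 0x12->0x07 len=8 : d9 56 65 49 fd c6 f3 f2
[5] 0x02->0x23 len=3 : 9b 61 49
query mem[0x25]=0x49, mem[0x26]=0x61, mem[0x14]=0x65

MEM[0x25,0x26,0x14] = 49 61 65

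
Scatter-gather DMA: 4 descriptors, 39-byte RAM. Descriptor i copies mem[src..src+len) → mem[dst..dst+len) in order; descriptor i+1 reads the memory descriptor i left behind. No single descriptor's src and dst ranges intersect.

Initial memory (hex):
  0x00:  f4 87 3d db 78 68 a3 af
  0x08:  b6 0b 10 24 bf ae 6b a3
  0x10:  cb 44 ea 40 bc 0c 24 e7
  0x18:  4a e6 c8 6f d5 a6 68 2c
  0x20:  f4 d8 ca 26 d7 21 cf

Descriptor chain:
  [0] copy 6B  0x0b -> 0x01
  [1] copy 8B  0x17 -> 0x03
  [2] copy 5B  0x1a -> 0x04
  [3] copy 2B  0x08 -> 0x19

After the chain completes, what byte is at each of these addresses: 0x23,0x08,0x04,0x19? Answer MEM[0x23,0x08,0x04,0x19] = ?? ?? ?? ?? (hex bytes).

  after D0: wrote 6B at 0x01 = 24bfae6ba3cb
  after D1: wrote 8B at 0x03 = e74ae6c86fd5a668
  after D2: wrote 5B at 0x04 = c86fd5a668
  after D3: wrote 2B at 0x19 = 68a6
query mem[0x23]=0x26, mem[0x08]=0x68, mem[0x04]=0xc8, mem[0x19]=0x68

MEM[0x23,0x08,0x04,0x19] = 26 68 c8 68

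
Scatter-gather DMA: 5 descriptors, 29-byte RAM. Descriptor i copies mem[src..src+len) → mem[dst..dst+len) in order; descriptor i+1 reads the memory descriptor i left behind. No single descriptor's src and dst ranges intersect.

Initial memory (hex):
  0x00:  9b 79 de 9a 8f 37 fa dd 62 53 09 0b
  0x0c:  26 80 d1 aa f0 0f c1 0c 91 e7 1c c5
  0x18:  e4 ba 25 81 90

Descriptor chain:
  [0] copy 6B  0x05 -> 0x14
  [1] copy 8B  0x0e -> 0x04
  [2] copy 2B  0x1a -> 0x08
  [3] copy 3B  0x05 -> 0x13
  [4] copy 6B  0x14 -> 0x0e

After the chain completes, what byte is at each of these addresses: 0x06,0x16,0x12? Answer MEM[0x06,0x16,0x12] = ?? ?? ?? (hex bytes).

MEM[0x06,0x16,0x12] = f0 dd 53

  after D0: wrote 6B at 0x14 = 37fadd625309
  after D1: wrote 8B at 0x04 = d1aaf00fc10c37fa
  after D2: wrote 2B at 0x08 = 2581
  after D3: wrote 3B at 0x13 = aaf00f
  after D4: wrote 6B at 0x0e = f00fdd625309
query mem[0x06]=0xf0, mem[0x16]=0xdd, mem[0x12]=0x53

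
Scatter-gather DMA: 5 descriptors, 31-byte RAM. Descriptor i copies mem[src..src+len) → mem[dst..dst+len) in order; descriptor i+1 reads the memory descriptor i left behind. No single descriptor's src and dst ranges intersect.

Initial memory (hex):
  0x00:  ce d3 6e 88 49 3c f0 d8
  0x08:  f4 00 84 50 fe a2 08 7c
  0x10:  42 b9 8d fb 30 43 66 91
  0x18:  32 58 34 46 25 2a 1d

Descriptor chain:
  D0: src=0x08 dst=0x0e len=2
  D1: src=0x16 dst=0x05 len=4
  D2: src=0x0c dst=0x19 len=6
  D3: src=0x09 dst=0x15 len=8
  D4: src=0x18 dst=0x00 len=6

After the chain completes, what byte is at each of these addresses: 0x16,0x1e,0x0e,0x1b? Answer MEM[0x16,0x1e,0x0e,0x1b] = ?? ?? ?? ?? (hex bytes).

MEM[0x16,0x1e,0x0e,0x1b] = 84 b9 f4 00

  after D0: wrote 2B at 0x0e = f400
  after D1: wrote 4B at 0x05 = 66913258
  after D2: wrote 6B at 0x19 = fea2f40042b9
  after D3: wrote 8B at 0x15 = 008450fea2f40042
  after D4: wrote 6B at 0x00 = fea2f4004242
query mem[0x16]=0x84, mem[0x1e]=0xb9, mem[0x0e]=0xf4, mem[0x1b]=0x00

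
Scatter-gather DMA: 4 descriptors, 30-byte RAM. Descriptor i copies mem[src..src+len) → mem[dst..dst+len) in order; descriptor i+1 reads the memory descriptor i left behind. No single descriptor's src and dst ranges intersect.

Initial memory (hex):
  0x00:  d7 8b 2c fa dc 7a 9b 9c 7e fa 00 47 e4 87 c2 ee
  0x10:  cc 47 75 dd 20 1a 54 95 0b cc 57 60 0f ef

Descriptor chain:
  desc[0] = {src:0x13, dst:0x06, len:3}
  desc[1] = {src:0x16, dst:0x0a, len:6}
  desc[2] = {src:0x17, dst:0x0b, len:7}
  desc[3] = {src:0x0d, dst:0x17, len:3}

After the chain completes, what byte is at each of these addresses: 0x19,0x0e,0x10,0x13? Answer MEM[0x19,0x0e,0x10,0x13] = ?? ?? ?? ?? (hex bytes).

MEM[0x19,0x0e,0x10,0x13] = 60 57 0f dd

[0] 0x13->0x06 len=3 : dd 20 1a
[1] 0x16->0x0a len=6 : 54 95 0b cc 57 60
[2] 0x17->0x0b len=7 : 95 0b cc 57 60 0f ef
[3] 0x0d->0x17 len=3 : cc 57 60
query mem[0x19]=0x60, mem[0x0e]=0x57, mem[0x10]=0x0f, mem[0x13]=0xdd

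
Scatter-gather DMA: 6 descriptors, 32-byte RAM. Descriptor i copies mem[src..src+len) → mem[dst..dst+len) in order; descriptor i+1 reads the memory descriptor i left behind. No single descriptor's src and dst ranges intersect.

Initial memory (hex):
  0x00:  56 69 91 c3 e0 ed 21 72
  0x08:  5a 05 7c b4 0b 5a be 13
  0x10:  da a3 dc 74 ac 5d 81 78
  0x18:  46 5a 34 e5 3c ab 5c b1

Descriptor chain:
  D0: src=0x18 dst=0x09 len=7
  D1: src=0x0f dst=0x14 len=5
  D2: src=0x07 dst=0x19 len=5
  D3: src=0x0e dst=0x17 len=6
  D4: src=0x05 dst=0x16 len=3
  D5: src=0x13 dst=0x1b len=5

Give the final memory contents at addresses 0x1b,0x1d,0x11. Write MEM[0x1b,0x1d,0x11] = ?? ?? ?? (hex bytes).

#0 dst[0x09+7] := {0x46,0x5a,0x34,0xe5,0x3c,0xab,0x5c}
#1 dst[0x14+5] := {0x5c,0xda,0xa3,0xdc,0x74}
#2 dst[0x19+5] := {0x72,0x5a,0x46,0x5a,0x34}
#3 dst[0x17+6] := {0xab,0x5c,0xda,0xa3,0xdc,0x74}
#4 dst[0x16+3] := {0xed,0x21,0x72}
#5 dst[0x1b+5] := {0x74,0x5c,0xda,0xed,0x21}
query mem[0x1b]=0x74, mem[0x1d]=0xda, mem[0x11]=0xa3

MEM[0x1b,0x1d,0x11] = 74 da a3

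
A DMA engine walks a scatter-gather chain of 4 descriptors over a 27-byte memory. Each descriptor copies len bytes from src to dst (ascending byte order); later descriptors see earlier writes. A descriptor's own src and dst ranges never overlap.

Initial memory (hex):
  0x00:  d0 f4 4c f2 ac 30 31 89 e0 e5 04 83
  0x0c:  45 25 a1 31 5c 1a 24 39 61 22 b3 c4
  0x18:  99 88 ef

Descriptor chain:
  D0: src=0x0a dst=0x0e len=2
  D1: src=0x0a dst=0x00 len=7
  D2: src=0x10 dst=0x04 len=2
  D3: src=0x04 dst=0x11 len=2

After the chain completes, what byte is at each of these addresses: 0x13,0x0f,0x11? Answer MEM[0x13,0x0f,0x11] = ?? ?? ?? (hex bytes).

  after D0: wrote 2B at 0x0e = 0483
  after D1: wrote 7B at 0x00 = 0483452504835c
  after D2: wrote 2B at 0x04 = 5c1a
  after D3: wrote 2B at 0x11 = 5c1a
query mem[0x13]=0x39, mem[0x0f]=0x83, mem[0x11]=0x5c

MEM[0x13,0x0f,0x11] = 39 83 5c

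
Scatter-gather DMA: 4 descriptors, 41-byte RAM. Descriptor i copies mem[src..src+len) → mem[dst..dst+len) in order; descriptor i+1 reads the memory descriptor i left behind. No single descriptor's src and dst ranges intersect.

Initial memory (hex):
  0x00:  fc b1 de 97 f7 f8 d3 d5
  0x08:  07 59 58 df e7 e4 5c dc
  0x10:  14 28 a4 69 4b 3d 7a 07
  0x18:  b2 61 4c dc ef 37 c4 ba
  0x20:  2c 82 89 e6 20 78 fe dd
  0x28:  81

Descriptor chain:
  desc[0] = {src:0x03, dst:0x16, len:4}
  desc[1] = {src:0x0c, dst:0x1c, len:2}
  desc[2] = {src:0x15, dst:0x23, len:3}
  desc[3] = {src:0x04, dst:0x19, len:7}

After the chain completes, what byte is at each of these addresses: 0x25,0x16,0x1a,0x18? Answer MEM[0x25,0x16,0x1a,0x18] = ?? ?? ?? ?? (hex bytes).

#0 dst[0x16+4] := {0x97,0xf7,0xf8,0xd3}
#1 dst[0x1c+2] := {0xe7,0xe4}
#2 dst[0x23+3] := {0x3d,0x97,0xf7}
#3 dst[0x19+7] := {0xf7,0xf8,0xd3,0xd5,0x07,0x59,0x58}
query mem[0x25]=0xf7, mem[0x16]=0x97, mem[0x1a]=0xf8, mem[0x18]=0xf8

MEM[0x25,0x16,0x1a,0x18] = f7 97 f8 f8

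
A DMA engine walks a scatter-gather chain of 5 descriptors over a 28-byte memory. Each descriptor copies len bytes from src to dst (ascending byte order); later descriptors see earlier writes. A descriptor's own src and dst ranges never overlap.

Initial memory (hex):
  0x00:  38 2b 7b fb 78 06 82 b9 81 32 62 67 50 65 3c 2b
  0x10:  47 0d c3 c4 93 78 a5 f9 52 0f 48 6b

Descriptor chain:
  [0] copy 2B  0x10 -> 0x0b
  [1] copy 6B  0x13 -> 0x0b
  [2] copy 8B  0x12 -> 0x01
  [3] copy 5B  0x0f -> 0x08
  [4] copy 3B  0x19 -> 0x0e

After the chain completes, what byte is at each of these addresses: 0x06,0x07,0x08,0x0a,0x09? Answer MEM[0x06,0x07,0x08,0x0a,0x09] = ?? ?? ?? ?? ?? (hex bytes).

MEM[0x06,0x07,0x08,0x0a,0x09] = f9 52 f9 0d 52

  after D0: wrote 2B at 0x0b = 470d
  after D1: wrote 6B at 0x0b = c49378a5f952
  after D2: wrote 8B at 0x01 = c3c49378a5f9520f
  after D3: wrote 5B at 0x08 = f9520dc3c4
  after D4: wrote 3B at 0x0e = 0f486b
query mem[0x06]=0xf9, mem[0x07]=0x52, mem[0x08]=0xf9, mem[0x0a]=0x0d, mem[0x09]=0x52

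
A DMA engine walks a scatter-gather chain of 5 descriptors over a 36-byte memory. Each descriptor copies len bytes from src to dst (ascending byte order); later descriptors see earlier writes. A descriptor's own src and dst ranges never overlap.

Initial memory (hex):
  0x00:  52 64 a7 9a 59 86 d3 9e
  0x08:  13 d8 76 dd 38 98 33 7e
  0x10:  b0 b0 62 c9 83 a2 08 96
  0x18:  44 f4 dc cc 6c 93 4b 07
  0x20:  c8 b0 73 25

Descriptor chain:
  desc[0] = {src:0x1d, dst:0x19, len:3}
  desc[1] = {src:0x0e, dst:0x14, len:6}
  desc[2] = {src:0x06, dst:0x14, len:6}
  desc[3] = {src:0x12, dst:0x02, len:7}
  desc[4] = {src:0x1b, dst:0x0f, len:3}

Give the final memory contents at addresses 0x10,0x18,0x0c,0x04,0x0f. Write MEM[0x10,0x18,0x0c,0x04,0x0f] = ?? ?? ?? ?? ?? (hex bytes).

MEM[0x10,0x18,0x0c,0x04,0x0f] = 6c 76 38 d3 07

#0 dst[0x19+3] := {0x93,0x4b,0x07}
#1 dst[0x14+6] := {0x33,0x7e,0xb0,0xb0,0x62,0xc9}
#2 dst[0x14+6] := {0xd3,0x9e,0x13,0xd8,0x76,0xdd}
#3 dst[0x02+7] := {0x62,0xc9,0xd3,0x9e,0x13,0xd8,0x76}
#4 dst[0x0f+3] := {0x07,0x6c,0x93}
query mem[0x10]=0x6c, mem[0x18]=0x76, mem[0x0c]=0x38, mem[0x04]=0xd3, mem[0x0f]=0x07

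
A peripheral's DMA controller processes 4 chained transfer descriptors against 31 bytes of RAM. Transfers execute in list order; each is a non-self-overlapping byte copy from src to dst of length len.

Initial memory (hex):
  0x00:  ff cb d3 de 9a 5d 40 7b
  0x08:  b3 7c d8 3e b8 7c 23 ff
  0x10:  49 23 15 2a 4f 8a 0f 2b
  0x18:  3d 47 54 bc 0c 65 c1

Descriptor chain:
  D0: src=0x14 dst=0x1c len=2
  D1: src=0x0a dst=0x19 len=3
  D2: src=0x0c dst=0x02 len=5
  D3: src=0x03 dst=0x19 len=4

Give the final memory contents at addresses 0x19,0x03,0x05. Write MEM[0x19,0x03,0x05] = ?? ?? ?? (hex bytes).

[0] 0x14->0x1c len=2 : 4f 8a
[1] 0x0a->0x19 len=3 : d8 3e b8
[2] 0x0c->0x02 len=5 : b8 7c 23 ff 49
[3] 0x03->0x19 len=4 : 7c 23 ff 49
query mem[0x19]=0x7c, mem[0x03]=0x7c, mem[0x05]=0xff

MEM[0x19,0x03,0x05] = 7c 7c ff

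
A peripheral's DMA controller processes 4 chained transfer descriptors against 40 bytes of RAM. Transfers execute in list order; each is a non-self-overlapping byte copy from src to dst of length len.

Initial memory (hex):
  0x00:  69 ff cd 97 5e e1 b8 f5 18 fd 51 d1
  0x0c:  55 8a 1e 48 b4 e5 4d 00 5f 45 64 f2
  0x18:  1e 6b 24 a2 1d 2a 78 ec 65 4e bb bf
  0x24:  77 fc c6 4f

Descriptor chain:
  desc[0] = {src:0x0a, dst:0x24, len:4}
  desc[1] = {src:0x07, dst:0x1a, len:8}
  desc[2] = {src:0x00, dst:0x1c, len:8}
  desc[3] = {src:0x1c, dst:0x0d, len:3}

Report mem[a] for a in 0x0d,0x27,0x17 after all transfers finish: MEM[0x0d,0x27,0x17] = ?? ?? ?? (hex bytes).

MEM[0x0d,0x27,0x17] = 69 8a f2

D0: mem[0x24..0x27] <- [51 d1 55 8a]
D1: mem[0x1a..0x21] <- [f5 18 fd 51 d1 55 8a 1e]
D2: mem[0x1c..0x23] <- [69 ff cd 97 5e e1 b8 f5]
D3: mem[0x0d..0x0f] <- [69 ff cd]
query mem[0x0d]=0x69, mem[0x27]=0x8a, mem[0x17]=0xf2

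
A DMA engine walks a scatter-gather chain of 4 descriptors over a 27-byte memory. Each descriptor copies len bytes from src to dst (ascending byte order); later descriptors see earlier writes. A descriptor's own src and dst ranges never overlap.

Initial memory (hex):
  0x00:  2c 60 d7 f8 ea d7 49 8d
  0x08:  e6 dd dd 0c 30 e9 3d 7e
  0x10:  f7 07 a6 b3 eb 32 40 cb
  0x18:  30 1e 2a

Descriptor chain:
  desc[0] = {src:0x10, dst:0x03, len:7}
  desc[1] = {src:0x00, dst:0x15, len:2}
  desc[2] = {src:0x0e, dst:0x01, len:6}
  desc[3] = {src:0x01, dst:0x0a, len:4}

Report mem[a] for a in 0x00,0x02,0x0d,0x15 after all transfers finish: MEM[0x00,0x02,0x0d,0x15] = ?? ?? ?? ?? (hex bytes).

  after D0: wrote 7B at 0x03 = f707a6b3eb3240
  after D1: wrote 2B at 0x15 = 2c60
  after D2: wrote 6B at 0x01 = 3d7ef707a6b3
  after D3: wrote 4B at 0x0a = 3d7ef707
query mem[0x00]=0x2c, mem[0x02]=0x7e, mem[0x0d]=0x07, mem[0x15]=0x2c

MEM[0x00,0x02,0x0d,0x15] = 2c 7e 07 2c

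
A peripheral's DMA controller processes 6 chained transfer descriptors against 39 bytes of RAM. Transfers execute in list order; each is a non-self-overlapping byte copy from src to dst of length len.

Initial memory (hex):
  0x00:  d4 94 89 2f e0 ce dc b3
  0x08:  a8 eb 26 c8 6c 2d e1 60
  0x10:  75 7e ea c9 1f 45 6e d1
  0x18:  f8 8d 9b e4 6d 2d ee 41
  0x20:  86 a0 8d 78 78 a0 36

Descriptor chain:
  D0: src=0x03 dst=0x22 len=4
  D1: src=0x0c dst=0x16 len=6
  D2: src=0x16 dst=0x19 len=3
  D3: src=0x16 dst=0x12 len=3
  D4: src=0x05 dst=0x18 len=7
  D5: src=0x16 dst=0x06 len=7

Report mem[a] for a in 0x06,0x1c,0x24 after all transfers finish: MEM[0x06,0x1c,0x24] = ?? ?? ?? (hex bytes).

MEM[0x06,0x1c,0x24] = 6c eb ce

[0] 0x03->0x22 len=4 : 2f e0 ce dc
[1] 0x0c->0x16 len=6 : 6c 2d e1 60 75 7e
[2] 0x16->0x19 len=3 : 6c 2d e1
[3] 0x16->0x12 len=3 : 6c 2d e1
[4] 0x05->0x18 len=7 : ce dc b3 a8 eb 26 c8
[5] 0x16->0x06 len=7 : 6c 2d ce dc b3 a8 eb
query mem[0x06]=0x6c, mem[0x1c]=0xeb, mem[0x24]=0xce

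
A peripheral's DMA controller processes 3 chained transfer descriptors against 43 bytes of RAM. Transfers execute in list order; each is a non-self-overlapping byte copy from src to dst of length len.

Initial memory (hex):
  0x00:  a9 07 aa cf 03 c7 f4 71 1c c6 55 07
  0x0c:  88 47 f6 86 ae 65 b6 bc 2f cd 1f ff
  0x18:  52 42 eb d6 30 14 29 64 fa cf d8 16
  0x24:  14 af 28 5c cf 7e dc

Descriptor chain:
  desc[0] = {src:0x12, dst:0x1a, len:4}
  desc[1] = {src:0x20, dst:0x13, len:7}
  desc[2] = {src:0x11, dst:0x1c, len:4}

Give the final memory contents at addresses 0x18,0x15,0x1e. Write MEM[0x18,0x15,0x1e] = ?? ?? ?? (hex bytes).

MEM[0x18,0x15,0x1e] = af d8 fa

  after D0: wrote 4B at 0x1a = b6bc2fcd
  after D1: wrote 7B at 0x13 = facfd81614af28
  after D2: wrote 4B at 0x1c = 65b6facf
query mem[0x18]=0xaf, mem[0x15]=0xd8, mem[0x1e]=0xfa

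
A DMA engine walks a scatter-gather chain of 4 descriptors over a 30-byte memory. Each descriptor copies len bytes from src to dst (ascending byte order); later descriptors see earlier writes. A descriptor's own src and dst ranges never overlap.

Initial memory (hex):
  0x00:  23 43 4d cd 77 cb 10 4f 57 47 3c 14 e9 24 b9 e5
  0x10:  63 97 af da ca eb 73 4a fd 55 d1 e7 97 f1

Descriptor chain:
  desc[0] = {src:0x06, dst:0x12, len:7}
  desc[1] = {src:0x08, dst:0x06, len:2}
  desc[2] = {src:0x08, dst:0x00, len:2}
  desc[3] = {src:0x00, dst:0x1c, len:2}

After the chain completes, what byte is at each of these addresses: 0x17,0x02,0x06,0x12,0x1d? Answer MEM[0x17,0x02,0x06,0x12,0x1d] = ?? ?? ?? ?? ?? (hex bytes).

MEM[0x17,0x02,0x06,0x12,0x1d] = 14 4d 57 10 47

[0] 0x06->0x12 len=7 : 10 4f 57 47 3c 14 e9
[1] 0x08->0x06 len=2 : 57 47
[2] 0x08->0x00 len=2 : 57 47
[3] 0x00->0x1c len=2 : 57 47
query mem[0x17]=0x14, mem[0x02]=0x4d, mem[0x06]=0x57, mem[0x12]=0x10, mem[0x1d]=0x47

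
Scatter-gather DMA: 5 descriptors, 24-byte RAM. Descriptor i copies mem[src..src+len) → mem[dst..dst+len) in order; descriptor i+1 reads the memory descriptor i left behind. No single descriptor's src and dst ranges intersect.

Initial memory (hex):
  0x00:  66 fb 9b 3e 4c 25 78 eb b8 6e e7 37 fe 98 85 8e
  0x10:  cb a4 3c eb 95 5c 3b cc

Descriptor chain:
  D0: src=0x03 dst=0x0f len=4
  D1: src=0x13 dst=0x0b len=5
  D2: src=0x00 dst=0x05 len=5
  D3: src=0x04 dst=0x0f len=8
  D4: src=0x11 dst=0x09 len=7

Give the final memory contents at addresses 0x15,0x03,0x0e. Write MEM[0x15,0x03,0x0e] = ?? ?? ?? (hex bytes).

D0: mem[0x0f..0x12] <- [3e 4c 25 78]
D1: mem[0x0b..0x0f] <- [eb 95 5c 3b cc]
D2: mem[0x05..0x09] <- [66 fb 9b 3e 4c]
D3: mem[0x0f..0x16] <- [4c 66 fb 9b 3e 4c e7 eb]
D4: mem[0x09..0x0f] <- [fb 9b 3e 4c e7 eb cc]
query mem[0x15]=0xe7, mem[0x03]=0x3e, mem[0x0e]=0xeb

MEM[0x15,0x03,0x0e] = e7 3e eb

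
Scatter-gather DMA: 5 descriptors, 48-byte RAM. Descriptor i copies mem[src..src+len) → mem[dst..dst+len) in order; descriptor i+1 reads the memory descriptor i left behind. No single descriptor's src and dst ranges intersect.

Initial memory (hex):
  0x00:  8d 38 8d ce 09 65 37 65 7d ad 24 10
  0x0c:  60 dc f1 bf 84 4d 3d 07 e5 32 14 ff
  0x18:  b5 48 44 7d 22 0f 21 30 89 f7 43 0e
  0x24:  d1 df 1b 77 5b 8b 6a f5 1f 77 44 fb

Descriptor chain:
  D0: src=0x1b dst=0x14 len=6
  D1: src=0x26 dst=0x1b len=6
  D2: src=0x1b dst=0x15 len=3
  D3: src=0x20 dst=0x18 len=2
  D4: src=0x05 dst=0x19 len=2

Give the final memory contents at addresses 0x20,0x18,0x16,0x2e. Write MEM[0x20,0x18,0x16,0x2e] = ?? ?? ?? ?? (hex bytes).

[0] 0x1b->0x14 len=6 : 7d 22 0f 21 30 89
[1] 0x26->0x1b len=6 : 1b 77 5b 8b 6a f5
[2] 0x1b->0x15 len=3 : 1b 77 5b
[3] 0x20->0x18 len=2 : f5 f7
[4] 0x05->0x19 len=2 : 65 37
query mem[0x20]=0xf5, mem[0x18]=0xf5, mem[0x16]=0x77, mem[0x2e]=0x44

MEM[0x20,0x18,0x16,0x2e] = f5 f5 77 44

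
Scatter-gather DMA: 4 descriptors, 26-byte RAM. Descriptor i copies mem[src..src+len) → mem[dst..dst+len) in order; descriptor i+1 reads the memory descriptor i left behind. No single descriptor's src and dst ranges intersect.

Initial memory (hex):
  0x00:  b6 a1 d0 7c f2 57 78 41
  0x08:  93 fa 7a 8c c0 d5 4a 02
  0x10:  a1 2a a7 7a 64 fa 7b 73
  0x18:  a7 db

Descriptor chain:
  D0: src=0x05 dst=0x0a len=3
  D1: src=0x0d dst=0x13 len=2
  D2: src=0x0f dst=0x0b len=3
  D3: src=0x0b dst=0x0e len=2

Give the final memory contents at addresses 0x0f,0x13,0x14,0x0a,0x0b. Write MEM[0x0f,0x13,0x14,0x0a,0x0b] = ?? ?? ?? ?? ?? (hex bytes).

MEM[0x0f,0x13,0x14,0x0a,0x0b] = a1 d5 4a 57 02

[0] 0x05->0x0a len=3 : 57 78 41
[1] 0x0d->0x13 len=2 : d5 4a
[2] 0x0f->0x0b len=3 : 02 a1 2a
[3] 0x0b->0x0e len=2 : 02 a1
query mem[0x0f]=0xa1, mem[0x13]=0xd5, mem[0x14]=0x4a, mem[0x0a]=0x57, mem[0x0b]=0x02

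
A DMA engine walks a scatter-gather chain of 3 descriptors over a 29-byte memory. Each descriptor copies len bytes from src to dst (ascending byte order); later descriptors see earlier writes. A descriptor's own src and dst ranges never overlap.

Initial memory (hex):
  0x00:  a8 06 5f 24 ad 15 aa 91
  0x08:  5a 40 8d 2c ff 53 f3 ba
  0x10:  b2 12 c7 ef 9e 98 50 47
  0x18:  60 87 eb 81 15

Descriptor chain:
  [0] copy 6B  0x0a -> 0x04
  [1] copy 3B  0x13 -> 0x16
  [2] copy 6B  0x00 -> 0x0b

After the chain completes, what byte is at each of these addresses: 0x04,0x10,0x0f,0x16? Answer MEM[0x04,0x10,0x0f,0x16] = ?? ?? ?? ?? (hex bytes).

MEM[0x04,0x10,0x0f,0x16] = 8d 2c 8d ef

  after D0: wrote 6B at 0x04 = 8d2cff53f3ba
  after D1: wrote 3B at 0x16 = ef9e98
  after D2: wrote 6B at 0x0b = a8065f248d2c
query mem[0x04]=0x8d, mem[0x10]=0x2c, mem[0x0f]=0x8d, mem[0x16]=0xef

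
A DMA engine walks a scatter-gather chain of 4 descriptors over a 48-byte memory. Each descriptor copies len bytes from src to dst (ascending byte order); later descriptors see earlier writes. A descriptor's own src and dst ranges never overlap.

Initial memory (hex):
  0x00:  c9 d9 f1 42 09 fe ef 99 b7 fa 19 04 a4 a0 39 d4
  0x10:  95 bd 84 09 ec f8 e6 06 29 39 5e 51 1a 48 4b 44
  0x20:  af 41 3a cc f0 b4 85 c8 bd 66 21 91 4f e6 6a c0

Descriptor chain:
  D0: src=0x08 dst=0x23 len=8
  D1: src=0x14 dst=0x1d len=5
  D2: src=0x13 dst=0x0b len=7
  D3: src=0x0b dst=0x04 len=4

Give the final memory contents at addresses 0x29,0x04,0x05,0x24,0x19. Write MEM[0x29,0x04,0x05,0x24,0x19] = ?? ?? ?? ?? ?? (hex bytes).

MEM[0x29,0x04,0x05,0x24,0x19] = 39 09 ec fa 39

[0] 0x08->0x23 len=8 : b7 fa 19 04 a4 a0 39 d4
[1] 0x14->0x1d len=5 : ec f8 e6 06 29
[2] 0x13->0x0b len=7 : 09 ec f8 e6 06 29 39
[3] 0x0b->0x04 len=4 : 09 ec f8 e6
query mem[0x29]=0x39, mem[0x04]=0x09, mem[0x05]=0xec, mem[0x24]=0xfa, mem[0x19]=0x39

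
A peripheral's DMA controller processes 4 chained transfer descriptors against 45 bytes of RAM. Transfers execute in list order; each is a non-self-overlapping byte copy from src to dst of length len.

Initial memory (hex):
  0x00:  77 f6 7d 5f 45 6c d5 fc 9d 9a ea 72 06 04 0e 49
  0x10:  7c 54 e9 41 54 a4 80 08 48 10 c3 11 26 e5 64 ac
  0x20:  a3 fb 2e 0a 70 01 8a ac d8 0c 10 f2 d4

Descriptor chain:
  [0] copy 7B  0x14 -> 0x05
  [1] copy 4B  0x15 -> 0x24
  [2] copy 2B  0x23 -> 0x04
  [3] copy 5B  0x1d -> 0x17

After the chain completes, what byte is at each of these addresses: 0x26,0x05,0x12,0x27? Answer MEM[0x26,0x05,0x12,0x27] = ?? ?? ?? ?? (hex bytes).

[0] 0x14->0x05 len=7 : 54 a4 80 08 48 10 c3
[1] 0x15->0x24 len=4 : a4 80 08 48
[2] 0x23->0x04 len=2 : 0a a4
[3] 0x1d->0x17 len=5 : e5 64 ac a3 fb
query mem[0x26]=0x08, mem[0x05]=0xa4, mem[0x12]=0xe9, mem[0x27]=0x48

MEM[0x26,0x05,0x12,0x27] = 08 a4 e9 48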